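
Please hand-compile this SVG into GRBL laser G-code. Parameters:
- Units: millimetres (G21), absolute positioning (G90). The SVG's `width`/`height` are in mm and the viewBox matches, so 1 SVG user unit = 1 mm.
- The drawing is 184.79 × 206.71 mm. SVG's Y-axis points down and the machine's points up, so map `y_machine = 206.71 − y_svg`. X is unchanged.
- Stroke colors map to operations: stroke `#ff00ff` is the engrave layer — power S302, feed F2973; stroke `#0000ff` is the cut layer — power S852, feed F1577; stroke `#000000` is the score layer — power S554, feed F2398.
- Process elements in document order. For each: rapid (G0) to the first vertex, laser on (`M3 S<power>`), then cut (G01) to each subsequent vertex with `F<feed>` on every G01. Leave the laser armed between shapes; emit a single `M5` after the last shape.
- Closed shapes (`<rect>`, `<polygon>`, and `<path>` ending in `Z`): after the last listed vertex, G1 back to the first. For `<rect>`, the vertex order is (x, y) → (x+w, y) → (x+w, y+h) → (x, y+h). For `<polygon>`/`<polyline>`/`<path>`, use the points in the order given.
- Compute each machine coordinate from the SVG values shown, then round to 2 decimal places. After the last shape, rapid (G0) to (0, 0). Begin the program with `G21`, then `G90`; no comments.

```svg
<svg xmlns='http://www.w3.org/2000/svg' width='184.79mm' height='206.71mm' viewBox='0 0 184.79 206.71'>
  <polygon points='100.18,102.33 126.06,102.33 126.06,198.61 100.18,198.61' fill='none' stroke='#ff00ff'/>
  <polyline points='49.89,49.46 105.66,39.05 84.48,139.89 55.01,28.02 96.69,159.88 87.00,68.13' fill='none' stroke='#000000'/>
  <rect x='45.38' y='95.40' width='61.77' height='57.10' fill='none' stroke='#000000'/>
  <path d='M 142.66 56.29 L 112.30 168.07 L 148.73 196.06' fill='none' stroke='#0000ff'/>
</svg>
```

1 u = 1 mm; y_m = 206.71 − y.

[1] `<polygon>` rectangle, #ff00ff→engrave S302 F2973: (100.18,104.38) → (126.06,104.38) → (126.06,8.10) → (100.18,8.10) → (100.18,104.38) (closed)

[2] `<polyline>` open polyline, #000000→score S554 F2398: (49.89,157.25) → (105.66,167.66) → (84.48,66.82) → (55.01,178.69) → (96.69,46.83) → (87.00,138.58)

[3] `<rect>` rectangle, #000000→score S554 F2398: (45.38,111.31) → (107.15,111.31) → (107.15,54.21) → (45.38,54.21) → (45.38,111.31) (closed)

[4] `<path>` open polyline, #0000ff→cut S852 F1577: (142.66,150.42) → (112.30,38.64) → (148.73,10.65)

G21
G90
G0 X100.18 Y104.38
M3 S302
G01 X126.06 Y104.38 F2973
G01 X126.06 Y8.10 F2973
G01 X100.18 Y8.10 F2973
G01 X100.18 Y104.38 F2973
G0 X49.89 Y157.25
M3 S554
G01 X105.66 Y167.66 F2398
G01 X84.48 Y66.82 F2398
G01 X55.01 Y178.69 F2398
G01 X96.69 Y46.83 F2398
G01 X87.00 Y138.58 F2398
G0 X45.38 Y111.31
M3 S554
G01 X107.15 Y111.31 F2398
G01 X107.15 Y54.21 F2398
G01 X45.38 Y54.21 F2398
G01 X45.38 Y111.31 F2398
G0 X142.66 Y150.42
M3 S852
G01 X112.30 Y38.64 F1577
G01 X148.73 Y10.65 F1577
M5
G0 X0.00 Y0.00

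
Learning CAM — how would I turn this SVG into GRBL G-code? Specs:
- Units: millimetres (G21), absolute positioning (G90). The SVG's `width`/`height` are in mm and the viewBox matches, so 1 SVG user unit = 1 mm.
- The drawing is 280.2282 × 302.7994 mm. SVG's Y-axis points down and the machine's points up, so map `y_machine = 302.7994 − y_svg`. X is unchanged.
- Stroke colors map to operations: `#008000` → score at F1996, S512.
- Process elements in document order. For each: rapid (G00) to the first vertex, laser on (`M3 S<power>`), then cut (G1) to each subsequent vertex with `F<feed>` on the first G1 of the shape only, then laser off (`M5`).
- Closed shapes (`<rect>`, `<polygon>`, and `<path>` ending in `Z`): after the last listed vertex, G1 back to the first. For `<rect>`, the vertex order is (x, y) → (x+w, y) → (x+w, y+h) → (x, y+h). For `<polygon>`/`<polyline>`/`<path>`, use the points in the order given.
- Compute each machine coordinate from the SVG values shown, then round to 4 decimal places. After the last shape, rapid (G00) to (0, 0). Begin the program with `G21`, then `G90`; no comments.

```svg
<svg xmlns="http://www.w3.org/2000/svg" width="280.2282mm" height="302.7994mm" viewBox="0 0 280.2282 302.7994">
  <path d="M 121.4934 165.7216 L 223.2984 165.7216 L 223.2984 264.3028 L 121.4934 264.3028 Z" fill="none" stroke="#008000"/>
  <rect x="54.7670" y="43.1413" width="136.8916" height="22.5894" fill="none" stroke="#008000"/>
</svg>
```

G21
G90
G00 X121.4934 Y137.0778
M3 S512
G1 X223.2984 Y137.0778 F1996
G1 X223.2984 Y38.4966
G1 X121.4934 Y38.4966
G1 X121.4934 Y137.0778
M5
G00 X54.7670 Y259.6581
M3 S512
G1 X191.6586 Y259.6581 F1996
G1 X191.6586 Y237.0687
G1 X54.7670 Y237.0687
G1 X54.7670 Y259.6581
M5
G00 X0.0000 Y0.0000

viewBox `0 0 280.2282 302.7994` with mm width/height → 1 unit = 1 mm. Flip: y_m = 302.7994 − y_svg.

**Shape 1** — `<path>` rectangle, stroke `#008000` → score (S512, F1996). Machine vertices: (121.4934,137.0778) → (223.2984,137.0778) → (223.2984,38.4966) → (121.4934,38.4966) → (121.4934,137.0778). Closed: final G1 returns to the first vertex.

**Shape 2** — `<rect>` rectangle, stroke `#008000` → score (S512, F1996). Machine vertices: (54.7670,259.6581) → (191.6586,259.6581) → (191.6586,237.0687) → (54.7670,237.0687) → (54.7670,259.6581). Closed: final G1 returns to the first vertex.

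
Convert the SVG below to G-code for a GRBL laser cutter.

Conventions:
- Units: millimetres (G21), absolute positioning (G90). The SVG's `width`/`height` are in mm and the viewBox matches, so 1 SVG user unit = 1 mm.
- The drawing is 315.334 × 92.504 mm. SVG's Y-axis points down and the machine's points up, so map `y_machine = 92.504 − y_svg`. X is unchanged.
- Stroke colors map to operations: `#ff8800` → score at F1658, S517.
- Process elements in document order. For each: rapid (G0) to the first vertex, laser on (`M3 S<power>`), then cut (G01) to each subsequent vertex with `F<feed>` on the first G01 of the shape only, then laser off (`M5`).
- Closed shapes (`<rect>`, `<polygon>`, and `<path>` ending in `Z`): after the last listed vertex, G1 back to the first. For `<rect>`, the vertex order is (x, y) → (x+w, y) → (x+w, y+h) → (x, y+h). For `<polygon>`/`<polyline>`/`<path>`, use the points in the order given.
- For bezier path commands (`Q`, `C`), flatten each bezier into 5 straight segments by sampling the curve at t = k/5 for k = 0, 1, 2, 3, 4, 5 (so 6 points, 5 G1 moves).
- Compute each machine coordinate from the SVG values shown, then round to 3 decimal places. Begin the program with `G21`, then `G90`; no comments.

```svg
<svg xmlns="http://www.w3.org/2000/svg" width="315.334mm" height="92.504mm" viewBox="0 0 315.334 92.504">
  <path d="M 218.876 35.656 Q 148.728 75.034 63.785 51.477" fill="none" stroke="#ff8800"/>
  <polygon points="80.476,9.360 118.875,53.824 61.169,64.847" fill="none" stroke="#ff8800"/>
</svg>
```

Since the viewBox matches the mm dimensions, user units are millimetres directly. The only transform is the Y-flip y_m = 92.504 − y_svg.

Shape 1 is a quadratic bezier drawn with `<path>`. Its stroke #ff8800 means score at S517, F1658. After flipping Y the toolpath is (218.876,56.848) → (190.225,43.614) → (160.390,35.415) → (129.372,32.251) → (97.170,34.122) → (63.785,41.027).

Shape 2 is a regular polygon drawn with `<polygon>`. Its stroke #ff8800 means score at S517, F1658. After flipping Y the toolpath is (80.476,83.144) → (118.875,38.680) → (61.169,27.657) → (80.476,83.144), returning to the start.

G21
G90
G0 X218.876 Y56.848
M3 S517
G01 X190.225 Y43.614 F1658
G01 X160.390 Y35.415
G01 X129.372 Y32.251
G01 X97.170 Y34.122
G01 X63.785 Y41.027
M5
G0 X80.476 Y83.144
M3 S517
G01 X118.875 Y38.680 F1658
G01 X61.169 Y27.657
G01 X80.476 Y83.144
M5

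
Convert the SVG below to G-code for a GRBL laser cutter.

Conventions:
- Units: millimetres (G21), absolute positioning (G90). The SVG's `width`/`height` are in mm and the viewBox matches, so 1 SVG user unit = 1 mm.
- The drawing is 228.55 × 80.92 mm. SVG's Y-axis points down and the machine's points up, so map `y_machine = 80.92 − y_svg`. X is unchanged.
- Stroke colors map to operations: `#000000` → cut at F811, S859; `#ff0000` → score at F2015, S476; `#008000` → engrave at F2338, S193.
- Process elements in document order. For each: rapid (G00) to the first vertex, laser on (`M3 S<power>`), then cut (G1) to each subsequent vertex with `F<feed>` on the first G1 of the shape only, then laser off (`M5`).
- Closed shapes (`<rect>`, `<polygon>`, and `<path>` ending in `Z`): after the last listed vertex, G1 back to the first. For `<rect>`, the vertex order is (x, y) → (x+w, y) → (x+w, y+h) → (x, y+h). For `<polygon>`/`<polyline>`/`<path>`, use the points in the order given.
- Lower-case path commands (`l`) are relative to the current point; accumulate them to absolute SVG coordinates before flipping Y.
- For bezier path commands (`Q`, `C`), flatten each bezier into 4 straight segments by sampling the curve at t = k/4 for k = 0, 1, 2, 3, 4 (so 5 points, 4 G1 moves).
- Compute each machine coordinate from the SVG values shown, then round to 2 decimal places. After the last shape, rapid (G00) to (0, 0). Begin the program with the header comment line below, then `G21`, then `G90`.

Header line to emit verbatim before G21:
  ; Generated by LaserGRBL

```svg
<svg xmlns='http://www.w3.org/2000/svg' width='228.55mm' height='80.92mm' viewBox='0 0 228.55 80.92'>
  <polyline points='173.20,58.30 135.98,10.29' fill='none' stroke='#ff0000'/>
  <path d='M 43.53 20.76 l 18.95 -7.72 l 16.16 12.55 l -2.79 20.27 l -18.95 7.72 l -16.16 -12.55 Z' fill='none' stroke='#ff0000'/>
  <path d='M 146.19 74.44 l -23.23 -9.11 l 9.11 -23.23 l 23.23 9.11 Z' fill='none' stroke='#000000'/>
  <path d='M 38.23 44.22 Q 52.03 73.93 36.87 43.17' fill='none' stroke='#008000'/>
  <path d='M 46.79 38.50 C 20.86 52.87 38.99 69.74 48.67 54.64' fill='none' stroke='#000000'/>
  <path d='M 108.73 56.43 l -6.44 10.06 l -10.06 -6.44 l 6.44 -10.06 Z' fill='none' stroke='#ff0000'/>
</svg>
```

; Generated by LaserGRBL
G21
G90
G00 X173.20 Y22.62
M3 S476
G1 X135.98 Y70.63 F2015
M5
G00 X43.53 Y60.16
M3 S476
G1 X62.48 Y67.88 F2015
G1 X78.64 Y55.33
G1 X75.85 Y35.06
G1 X56.90 Y27.34
G1 X40.74 Y39.89
G1 X43.53 Y60.16
M5
G00 X146.19 Y6.48
M3 S859
G1 X122.96 Y15.59 F811
G1 X132.07 Y38.82
G1 X155.30 Y29.71
G1 X146.19 Y6.48
M5
G00 X38.23 Y36.70
M3 S193
G1 X43.32 Y25.62 F2338
G1 X44.79 Y22.11
G1 X42.64 Y26.15
G1 X36.87 Y37.75
M5
G00 X46.79 Y42.42
M3 S859
G1 X34.78 Y31.71 F811
G1 X34.38 Y23.30
G1 X40.65 Y20.41
G1 X48.67 Y26.28
M5
G00 X108.73 Y24.49
M3 S476
G1 X102.29 Y14.43 F2015
G1 X92.23 Y20.87
G1 X98.67 Y30.93
G1 X108.73 Y24.49
M5
G00 X0.00 Y0.00

1 u = 1 mm; y_m = 80.92 − y.

[1] `<polyline>` line segment, #ff0000→score S476 F2015: (173.20,22.62) → (135.98,70.63)

[2] `<path>` regular polygon, #ff0000→score S476 F2015: (43.53,60.16) → (62.48,67.88) → (78.64,55.33) → (75.85,35.06) → (56.90,27.34) → (40.74,39.89) → (43.53,60.16) (closed)

[3] `<path>` regular polygon, #000000→cut S859 F811: (146.19,6.48) → (122.96,15.59) → (132.07,38.82) → (155.30,29.71) → (146.19,6.48) (closed)

[4] `<path>` quadratic bezier, #008000→engrave S193 F2338: (38.23,36.70) → (43.32,25.62) → (44.79,22.11) → (42.64,26.15) → (36.87,37.75)

[5] `<path>` cubic bezier, #000000→cut S859 F811: (46.79,42.42) → (34.78,31.71) → (34.38,23.30) → (40.65,20.41) → (48.67,26.28)

[6] `<path>` regular polygon, #ff0000→score S476 F2015: (108.73,24.49) → (102.29,14.43) → (92.23,20.87) → (98.67,30.93) → (108.73,24.49) (closed)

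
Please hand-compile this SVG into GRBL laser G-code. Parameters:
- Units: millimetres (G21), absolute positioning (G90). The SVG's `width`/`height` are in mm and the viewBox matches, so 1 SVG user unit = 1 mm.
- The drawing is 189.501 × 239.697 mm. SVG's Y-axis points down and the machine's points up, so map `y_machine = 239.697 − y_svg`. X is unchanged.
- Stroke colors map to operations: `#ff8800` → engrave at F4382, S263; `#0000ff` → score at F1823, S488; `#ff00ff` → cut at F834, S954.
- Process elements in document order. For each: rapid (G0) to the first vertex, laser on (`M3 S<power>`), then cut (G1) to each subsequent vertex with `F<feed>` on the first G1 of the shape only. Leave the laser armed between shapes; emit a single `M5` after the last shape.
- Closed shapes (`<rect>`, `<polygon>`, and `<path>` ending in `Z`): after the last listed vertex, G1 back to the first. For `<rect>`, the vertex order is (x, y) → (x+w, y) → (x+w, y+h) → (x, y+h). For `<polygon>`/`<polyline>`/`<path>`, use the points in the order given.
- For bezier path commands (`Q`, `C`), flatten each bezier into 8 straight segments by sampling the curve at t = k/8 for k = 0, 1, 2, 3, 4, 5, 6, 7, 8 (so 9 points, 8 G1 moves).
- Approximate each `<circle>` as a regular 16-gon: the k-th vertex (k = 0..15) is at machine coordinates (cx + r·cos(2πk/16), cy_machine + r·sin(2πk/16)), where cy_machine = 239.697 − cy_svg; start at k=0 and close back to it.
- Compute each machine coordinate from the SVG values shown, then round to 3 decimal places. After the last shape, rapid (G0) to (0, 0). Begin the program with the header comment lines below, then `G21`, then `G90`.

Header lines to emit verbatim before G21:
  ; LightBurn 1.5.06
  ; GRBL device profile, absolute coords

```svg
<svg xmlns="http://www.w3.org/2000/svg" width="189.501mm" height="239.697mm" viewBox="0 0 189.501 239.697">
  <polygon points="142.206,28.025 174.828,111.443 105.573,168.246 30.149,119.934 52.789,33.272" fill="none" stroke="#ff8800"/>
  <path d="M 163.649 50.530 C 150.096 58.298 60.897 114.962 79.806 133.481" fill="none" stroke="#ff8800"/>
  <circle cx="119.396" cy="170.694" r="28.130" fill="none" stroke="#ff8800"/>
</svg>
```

1 u = 1 mm; y_m = 239.697 − y.

[1] `<polygon>` regular polygon, #ff8800→engrave S263 F4382: (142.206,211.672) → (174.828,128.254) → (105.573,71.451) → (30.149,119.763) → (52.789,206.425) → (142.206,211.672) (closed)

[2] `<path>` cubic bezier, #ff8800→engrave S263 F4382: (163.649,189.167) → (155.380,184.132) → (142.172,175.533) → (126.179,164.390) → (109.554,151.723) → (94.451,138.552) → (83.023,125.897) → (77.424,114.779) → (79.806,106.216)

[3] `<circle>` circle, #ff8800→engrave S263 F4382: (147.526,69.003) → (145.385,79.768) → (139.287,88.894) → (130.161,94.992) → (119.396,97.133) → (108.631,94.992) → (99.505,88.894) → (93.407,79.768) → (91.266,69.003) → (93.407,58.238) → (99.505,49.112) → (108.631,43.014) → (119.396,40.873) → (130.161,43.014) → (139.287,49.112) → (145.385,58.238) → (147.526,69.003) (closed)

; LightBurn 1.5.06
; GRBL device profile, absolute coords
G21
G90
G0 X142.206 Y211.672
M3 S263
G1 X174.828 Y128.254 F4382
G1 X105.573 Y71.451
G1 X30.149 Y119.763
G1 X52.789 Y206.425
G1 X142.206 Y211.672
G0 X163.649 Y189.167
M3 S263
G1 X155.380 Y184.132 F4382
G1 X142.172 Y175.533
G1 X126.179 Y164.390
G1 X109.554 Y151.723
G1 X94.451 Y138.552
G1 X83.023 Y125.897
G1 X77.424 Y114.779
G1 X79.806 Y106.216
G0 X147.526 Y69.003
M3 S263
G1 X145.385 Y79.768 F4382
G1 X139.287 Y88.894
G1 X130.161 Y94.992
G1 X119.396 Y97.133
G1 X108.631 Y94.992
G1 X99.505 Y88.894
G1 X93.407 Y79.768
G1 X91.266 Y69.003
G1 X93.407 Y58.238
G1 X99.505 Y49.112
G1 X108.631 Y43.014
G1 X119.396 Y40.873
G1 X130.161 Y43.014
G1 X139.287 Y49.112
G1 X145.385 Y58.238
G1 X147.526 Y69.003
M5
G0 X0.000 Y0.000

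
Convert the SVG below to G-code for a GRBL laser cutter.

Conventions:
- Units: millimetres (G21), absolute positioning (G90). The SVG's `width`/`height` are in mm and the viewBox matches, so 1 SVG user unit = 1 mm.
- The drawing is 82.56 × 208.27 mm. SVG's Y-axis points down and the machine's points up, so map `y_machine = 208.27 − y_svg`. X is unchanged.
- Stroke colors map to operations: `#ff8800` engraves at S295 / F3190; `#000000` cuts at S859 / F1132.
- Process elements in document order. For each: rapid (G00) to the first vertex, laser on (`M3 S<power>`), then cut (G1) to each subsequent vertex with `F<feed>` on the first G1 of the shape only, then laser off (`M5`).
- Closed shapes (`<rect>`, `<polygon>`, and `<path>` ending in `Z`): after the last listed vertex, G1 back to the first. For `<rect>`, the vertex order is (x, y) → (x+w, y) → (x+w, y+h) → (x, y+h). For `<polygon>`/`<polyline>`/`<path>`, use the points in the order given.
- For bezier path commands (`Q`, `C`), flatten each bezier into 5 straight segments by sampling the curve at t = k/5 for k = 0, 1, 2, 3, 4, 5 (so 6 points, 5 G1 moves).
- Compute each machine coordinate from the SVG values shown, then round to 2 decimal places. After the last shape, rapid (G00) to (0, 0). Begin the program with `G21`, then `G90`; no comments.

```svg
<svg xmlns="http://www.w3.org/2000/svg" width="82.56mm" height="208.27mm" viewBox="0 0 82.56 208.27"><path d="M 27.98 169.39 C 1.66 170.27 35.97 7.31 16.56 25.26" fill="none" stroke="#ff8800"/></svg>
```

1 u = 1 mm; y_m = 208.27 − y.

[1] `<path>` cubic bezier, #ff8800→engrave S295 F3190: (27.98,38.88) → (18.55,55.25) → (18.18,94.40) → (21.38,139.78) → (22.67,174.83) → (16.56,183.01)

G21
G90
G00 X27.98 Y38.88
M3 S295
G1 X18.55 Y55.25 F3190
G1 X18.18 Y94.40
G1 X21.38 Y139.78
G1 X22.67 Y174.83
G1 X16.56 Y183.01
M5
G00 X0.00 Y0.00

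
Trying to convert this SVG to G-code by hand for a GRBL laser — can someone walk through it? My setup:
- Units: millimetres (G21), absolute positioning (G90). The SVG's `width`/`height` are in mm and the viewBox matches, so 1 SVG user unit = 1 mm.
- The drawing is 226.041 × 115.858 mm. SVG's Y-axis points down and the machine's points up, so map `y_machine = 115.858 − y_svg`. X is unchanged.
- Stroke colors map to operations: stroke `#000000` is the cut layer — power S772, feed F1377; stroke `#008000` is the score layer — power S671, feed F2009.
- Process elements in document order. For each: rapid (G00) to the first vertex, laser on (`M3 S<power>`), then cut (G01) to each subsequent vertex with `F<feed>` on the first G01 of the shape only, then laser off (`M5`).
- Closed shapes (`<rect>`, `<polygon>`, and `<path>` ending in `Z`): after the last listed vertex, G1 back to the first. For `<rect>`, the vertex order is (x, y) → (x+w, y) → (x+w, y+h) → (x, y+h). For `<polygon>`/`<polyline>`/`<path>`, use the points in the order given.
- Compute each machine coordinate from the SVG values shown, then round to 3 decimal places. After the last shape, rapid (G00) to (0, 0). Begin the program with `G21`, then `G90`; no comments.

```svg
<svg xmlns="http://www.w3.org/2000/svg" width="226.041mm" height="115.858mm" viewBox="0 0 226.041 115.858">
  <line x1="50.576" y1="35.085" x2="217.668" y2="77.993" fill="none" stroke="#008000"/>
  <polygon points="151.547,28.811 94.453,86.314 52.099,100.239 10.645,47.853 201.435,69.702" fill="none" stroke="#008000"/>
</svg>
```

G21
G90
G00 X50.576 Y80.773
M3 S671
G01 X217.668 Y37.865 F2009
M5
G00 X151.547 Y87.047
M3 S671
G01 X94.453 Y29.544 F2009
G01 X52.099 Y15.619
G01 X10.645 Y68.005
G01 X201.435 Y46.156
G01 X151.547 Y87.047
M5
G00 X0.000 Y0.000

Since the viewBox matches the mm dimensions, user units are millimetres directly. The only transform is the Y-flip y_m = 115.858 − y_svg.

Shape 1 is a line segment drawn with `<line>`. Its stroke #008000 means score at S671, F2009. After flipping Y the toolpath is (50.576,80.773) → (217.668,37.865).

Shape 2 is a closed polygon drawn with `<polygon>`. Its stroke #008000 means score at S671, F2009. After flipping Y the toolpath is (151.547,87.047) → (94.453,29.544) → (52.099,15.619) → (10.645,68.005) → (201.435,46.156) → (151.547,87.047), returning to the start.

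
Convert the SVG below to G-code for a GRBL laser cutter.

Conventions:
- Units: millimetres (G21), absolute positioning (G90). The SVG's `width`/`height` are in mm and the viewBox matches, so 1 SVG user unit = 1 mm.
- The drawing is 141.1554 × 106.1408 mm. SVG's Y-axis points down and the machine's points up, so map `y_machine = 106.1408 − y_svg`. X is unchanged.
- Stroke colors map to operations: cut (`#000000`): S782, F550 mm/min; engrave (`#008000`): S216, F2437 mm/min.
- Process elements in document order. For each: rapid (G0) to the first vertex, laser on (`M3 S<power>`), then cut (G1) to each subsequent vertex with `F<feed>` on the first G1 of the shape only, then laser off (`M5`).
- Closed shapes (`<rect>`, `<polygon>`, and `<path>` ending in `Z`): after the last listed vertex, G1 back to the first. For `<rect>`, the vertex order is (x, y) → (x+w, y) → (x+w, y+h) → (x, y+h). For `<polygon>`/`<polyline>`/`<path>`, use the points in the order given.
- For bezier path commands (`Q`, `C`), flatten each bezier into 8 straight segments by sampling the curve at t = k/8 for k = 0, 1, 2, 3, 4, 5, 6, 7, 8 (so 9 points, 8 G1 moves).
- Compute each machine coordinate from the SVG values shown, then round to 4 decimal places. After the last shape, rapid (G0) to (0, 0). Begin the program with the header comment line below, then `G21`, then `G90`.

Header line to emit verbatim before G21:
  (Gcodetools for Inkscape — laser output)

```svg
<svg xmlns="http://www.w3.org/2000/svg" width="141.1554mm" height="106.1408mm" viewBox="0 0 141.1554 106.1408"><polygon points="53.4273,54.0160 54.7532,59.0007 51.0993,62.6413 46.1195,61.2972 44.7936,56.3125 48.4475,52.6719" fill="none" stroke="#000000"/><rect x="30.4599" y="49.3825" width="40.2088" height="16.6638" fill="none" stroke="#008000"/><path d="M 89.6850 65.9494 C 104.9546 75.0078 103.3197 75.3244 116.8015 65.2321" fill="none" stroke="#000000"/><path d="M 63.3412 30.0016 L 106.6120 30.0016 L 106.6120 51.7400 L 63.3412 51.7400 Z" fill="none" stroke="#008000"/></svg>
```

(Gcodetools for Inkscape — laser output)
G21
G90
G0 X53.4273 Y52.1248
M3 S782
G1 X54.7532 Y47.1401 F550
G1 X51.0993 Y43.4995
G1 X46.1195 Y44.8436
G1 X44.7936 Y49.8283
G1 X48.4475 Y53.4689
G1 X53.4273 Y52.1248
M5
G0 X30.4599 Y56.7583
M3 S216
G1 X70.6687 Y56.7583 F2437
G1 X70.6687 Y40.0945
G1 X30.4599 Y40.0945
G1 X30.4599 Y56.7583
M5
G0 X89.6850 Y40.1914
M3 S782
G1 X94.6812 Y37.2075 F550
G1 X98.4679 Y35.0627
G1 X101.4203 Y33.7766
G1 X103.9137 Y33.3685
G1 X106.3232 Y33.8582
G1 X109.0242 Y35.2651
G1 X112.3919 Y37.6087
G1 X116.8015 Y40.9087
M5
G0 X63.3412 Y76.1392
M3 S216
G1 X106.6120 Y76.1392 F2437
G1 X106.6120 Y54.4008
G1 X63.3412 Y54.4008
G1 X63.3412 Y76.1392
M5
G0 X0.0000 Y0.0000

viewBox `0 0 141.1554 106.1408` with mm width/height → 1 unit = 1 mm. Flip: y_m = 106.1408 − y_svg.

**Shape 1** — `<polygon>` regular polygon, stroke `#000000` → cut (S782, F550). Machine vertices: (53.4273,52.1248) → (54.7532,47.1401) → (51.0993,43.4995) → (46.1195,44.8436) → (44.7936,49.8283) → (48.4475,53.4689) → (53.4273,52.1248). Closed: final G1 returns to the first vertex.

**Shape 2** — `<rect>` rectangle, stroke `#008000` → engrave (S216, F2437). Machine vertices: (30.4599,56.7583) → (70.6687,56.7583) → (70.6687,40.0945) → (30.4599,40.0945) → (30.4599,56.7583). Closed: final G1 returns to the first vertex.

**Shape 3** — `<path>` cubic bezier, stroke `#000000` → cut (S782, F550). Control points (SVG): P0=(89.6850,65.9494), P1=(104.9546,75.0078), P2=(103.3197,75.3244), P3=(116.8015,65.2321); sampled at t=k/8. Machine vertices: (89.6850,40.1914) → (94.6812,37.2075) → (98.4679,35.0627) → (101.4203,33.7766) → (103.9137,33.3685) → (106.3232,33.8582) → (109.0242,35.2651) → (112.3919,37.6087) → (116.8015,40.9087). Open path.

**Shape 4** — `<path>` rectangle, stroke `#008000` → engrave (S216, F2437). Machine vertices: (63.3412,76.1392) → (106.6120,76.1392) → (106.6120,54.4008) → (63.3412,54.4008) → (63.3412,76.1392). Closed: final G1 returns to the first vertex.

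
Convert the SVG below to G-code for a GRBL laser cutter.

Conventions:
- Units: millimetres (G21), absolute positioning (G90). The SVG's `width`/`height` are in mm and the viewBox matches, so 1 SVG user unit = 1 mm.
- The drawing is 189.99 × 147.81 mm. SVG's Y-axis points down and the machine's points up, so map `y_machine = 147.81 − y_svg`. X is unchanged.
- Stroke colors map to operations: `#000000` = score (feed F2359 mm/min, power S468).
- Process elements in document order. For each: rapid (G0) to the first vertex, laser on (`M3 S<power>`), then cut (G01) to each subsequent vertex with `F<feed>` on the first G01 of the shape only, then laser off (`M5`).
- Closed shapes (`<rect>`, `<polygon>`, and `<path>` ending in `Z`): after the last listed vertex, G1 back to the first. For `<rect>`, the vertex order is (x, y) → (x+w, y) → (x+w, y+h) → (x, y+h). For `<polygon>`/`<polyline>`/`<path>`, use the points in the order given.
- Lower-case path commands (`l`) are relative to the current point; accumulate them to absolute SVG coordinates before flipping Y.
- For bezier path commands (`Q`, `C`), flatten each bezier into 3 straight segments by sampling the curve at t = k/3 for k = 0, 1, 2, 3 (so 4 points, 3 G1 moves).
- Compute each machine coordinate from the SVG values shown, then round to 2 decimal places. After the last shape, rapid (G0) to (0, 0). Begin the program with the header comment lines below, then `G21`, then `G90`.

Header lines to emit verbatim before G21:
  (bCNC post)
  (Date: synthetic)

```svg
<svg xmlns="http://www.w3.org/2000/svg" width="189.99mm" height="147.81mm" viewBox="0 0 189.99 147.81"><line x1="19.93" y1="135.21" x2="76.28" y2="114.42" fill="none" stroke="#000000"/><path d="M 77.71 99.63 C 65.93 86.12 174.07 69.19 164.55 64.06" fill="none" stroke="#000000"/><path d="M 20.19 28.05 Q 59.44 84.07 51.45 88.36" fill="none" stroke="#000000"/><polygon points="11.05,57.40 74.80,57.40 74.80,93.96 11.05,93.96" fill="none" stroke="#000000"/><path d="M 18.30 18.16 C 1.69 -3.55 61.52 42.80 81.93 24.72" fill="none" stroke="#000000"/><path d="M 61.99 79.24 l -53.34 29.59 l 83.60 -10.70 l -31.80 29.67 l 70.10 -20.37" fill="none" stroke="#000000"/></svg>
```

(bCNC post)
(Date: synthetic)
G21
G90
G0 X19.93 Y12.60
M3 S468
G01 X76.28 Y33.39 F2359
M5
G0 X77.71 Y48.18
M3 S468
G01 X97.10 Y62.27 F2359
G01 X143.65 Y75.25
G01 X164.55 Y83.75
M5
G0 X20.19 Y119.76
M3 S468
G01 X41.11 Y88.16 F2359
G01 X51.53 Y68.06
G01 X51.45 Y59.45
M5
G0 X11.05 Y90.41
M3 S468
G01 X74.80 Y90.41 F2359
G01 X74.80 Y53.85
G01 X11.05 Y53.85
G01 X11.05 Y90.41
M5
G0 X18.30 Y129.65
M3 S468
G01 X22.88 Y133.58 F2359
G01 X52.67 Y121.58
G01 X81.93 Y123.09
M5
G0 X61.99 Y68.57
M3 S468
G01 X8.65 Y38.98 F2359
G01 X92.25 Y49.68
G01 X60.45 Y20.01
G01 X130.55 Y40.38
M5
G0 X0.00 Y0.00

viewBox `0 0 189.99 147.81` with mm width/height → 1 unit = 1 mm. Flip: y_m = 147.81 − y_svg.

**Shape 1** — `<line>` line segment, stroke `#000000` → score (S468, F2359). Machine vertices: (19.93,12.60) → (76.28,33.39). Open path.

**Shape 2** — `<path>` cubic bezier, stroke `#000000` → score (S468, F2359). Control points (SVG): P0=(77.71,99.63), P1=(65.93,86.12), P2=(174.07,69.19), P3=(164.55,64.06); sampled at t=k/3. Machine vertices: (77.71,48.18) → (97.10,62.27) → (143.65,75.25) → (164.55,83.75). Open path.

**Shape 3** — `<path>` quadratic bezier, stroke `#000000` → score (S468, F2359). Control points (SVG): P0=(20.19,28.05), P1=(59.44,84.07), P2=(51.45,88.36); sampled at t=k/3. Machine vertices: (20.19,119.76) → (41.11,88.16) → (51.53,68.06) → (51.45,59.45). Open path.

**Shape 4** — `<polygon>` rectangle, stroke `#000000` → score (S468, F2359). Machine vertices: (11.05,90.41) → (74.80,90.41) → (74.80,53.85) → (11.05,53.85) → (11.05,90.41). Closed: final G1 returns to the first vertex.

**Shape 5** — `<path>` cubic bezier, stroke `#000000` → score (S468, F2359). Control points (SVG): P0=(18.30,18.16), P1=(1.69,-3.55), P2=(61.52,42.80), P3=(81.93,24.72); sampled at t=k/3. Machine vertices: (18.30,129.65) → (22.88,133.58) → (52.67,121.58) → (81.93,123.09). Open path.

**Shape 6** — `<path>` open polyline, stroke `#000000` → score (S468, F2359). Machine vertices: (61.99,68.57) → (8.65,38.98) → (92.25,49.68) → (60.45,20.01) → (130.55,40.38). Open path.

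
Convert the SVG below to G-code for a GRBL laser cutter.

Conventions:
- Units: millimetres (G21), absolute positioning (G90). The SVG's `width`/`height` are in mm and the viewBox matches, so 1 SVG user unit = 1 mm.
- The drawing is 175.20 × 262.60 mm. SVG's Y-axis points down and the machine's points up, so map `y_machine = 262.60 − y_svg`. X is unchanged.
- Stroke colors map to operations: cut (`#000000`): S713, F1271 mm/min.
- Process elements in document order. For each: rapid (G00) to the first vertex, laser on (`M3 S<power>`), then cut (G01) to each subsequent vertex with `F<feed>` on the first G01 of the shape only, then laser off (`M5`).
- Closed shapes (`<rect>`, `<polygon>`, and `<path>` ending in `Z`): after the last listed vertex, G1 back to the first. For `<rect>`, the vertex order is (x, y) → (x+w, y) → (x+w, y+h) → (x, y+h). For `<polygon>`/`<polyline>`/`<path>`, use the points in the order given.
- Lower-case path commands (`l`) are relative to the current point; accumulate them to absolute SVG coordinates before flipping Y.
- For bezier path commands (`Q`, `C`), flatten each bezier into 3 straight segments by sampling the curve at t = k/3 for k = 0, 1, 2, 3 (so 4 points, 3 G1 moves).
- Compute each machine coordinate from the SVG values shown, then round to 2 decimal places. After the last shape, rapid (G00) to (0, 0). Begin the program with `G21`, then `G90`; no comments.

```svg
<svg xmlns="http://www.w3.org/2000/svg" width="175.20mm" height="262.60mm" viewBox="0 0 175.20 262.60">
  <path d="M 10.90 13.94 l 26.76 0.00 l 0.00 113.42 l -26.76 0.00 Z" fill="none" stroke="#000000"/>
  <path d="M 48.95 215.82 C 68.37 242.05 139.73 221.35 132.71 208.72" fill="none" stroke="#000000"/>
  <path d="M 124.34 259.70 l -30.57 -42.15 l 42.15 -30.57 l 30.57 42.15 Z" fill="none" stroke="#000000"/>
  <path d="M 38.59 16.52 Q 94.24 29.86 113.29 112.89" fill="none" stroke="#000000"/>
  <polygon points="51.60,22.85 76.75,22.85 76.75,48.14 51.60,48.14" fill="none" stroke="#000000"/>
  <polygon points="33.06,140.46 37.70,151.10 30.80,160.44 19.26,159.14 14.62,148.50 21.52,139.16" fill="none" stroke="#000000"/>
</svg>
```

Since the viewBox matches the mm dimensions, user units are millimetres directly. The only transform is the Y-flip y_m = 262.60 − y_svg.

Shape 1 is a rectangle drawn with `<path>`. Its stroke #000000 means cut at S713, F1271. After flipping Y the toolpath is (10.90,248.66) → (37.66,248.66) → (37.66,135.24) → (10.90,135.24) → (10.90,248.66), returning to the start.

Shape 2 is a cubic bezier drawn with `<path>`. Its stroke #000000 means cut at S713, F1271. After flipping Y the toolpath is (48.95,46.78) → (80.86,34.16) → (118.43,40.60) → (132.71,53.88).

Shape 3 is a regular polygon drawn with `<path>`. Its stroke #000000 means cut at S713, F1271. After flipping Y the toolpath is (124.34,2.90) → (93.77,45.05) → (135.92,75.62) → (166.49,33.47) → (124.34,2.90), returning to the start.

Shape 4 is a quadratic bezier drawn with `<path>`. Its stroke #000000 means cut at S713, F1271. After flipping Y the toolpath is (38.59,246.08) → (71.62,229.44) → (96.52,197.32) → (113.29,149.71).

Shape 5 is a rectangle drawn with `<polygon>`. Its stroke #000000 means cut at S713, F1271. After flipping Y the toolpath is (51.60,239.75) → (76.75,239.75) → (76.75,214.46) → (51.60,214.46) → (51.60,239.75), returning to the start.

Shape 6 is a regular polygon drawn with `<polygon>`. Its stroke #000000 means cut at S713, F1271. After flipping Y the toolpath is (33.06,122.14) → (37.70,111.50) → (30.80,102.16) → (19.26,103.46) → (14.62,114.10) → (21.52,123.44) → (33.06,122.14), returning to the start.

G21
G90
G00 X10.90 Y248.66
M3 S713
G01 X37.66 Y248.66 F1271
G01 X37.66 Y135.24
G01 X10.90 Y135.24
G01 X10.90 Y248.66
M5
G00 X48.95 Y46.78
M3 S713
G01 X80.86 Y34.16 F1271
G01 X118.43 Y40.60
G01 X132.71 Y53.88
M5
G00 X124.34 Y2.90
M3 S713
G01 X93.77 Y45.05 F1271
G01 X135.92 Y75.62
G01 X166.49 Y33.47
G01 X124.34 Y2.90
M5
G00 X38.59 Y246.08
M3 S713
G01 X71.62 Y229.44 F1271
G01 X96.52 Y197.32
G01 X113.29 Y149.71
M5
G00 X51.60 Y239.75
M3 S713
G01 X76.75 Y239.75 F1271
G01 X76.75 Y214.46
G01 X51.60 Y214.46
G01 X51.60 Y239.75
M5
G00 X33.06 Y122.14
M3 S713
G01 X37.70 Y111.50 F1271
G01 X30.80 Y102.16
G01 X19.26 Y103.46
G01 X14.62 Y114.10
G01 X21.52 Y123.44
G01 X33.06 Y122.14
M5
G00 X0.00 Y0.00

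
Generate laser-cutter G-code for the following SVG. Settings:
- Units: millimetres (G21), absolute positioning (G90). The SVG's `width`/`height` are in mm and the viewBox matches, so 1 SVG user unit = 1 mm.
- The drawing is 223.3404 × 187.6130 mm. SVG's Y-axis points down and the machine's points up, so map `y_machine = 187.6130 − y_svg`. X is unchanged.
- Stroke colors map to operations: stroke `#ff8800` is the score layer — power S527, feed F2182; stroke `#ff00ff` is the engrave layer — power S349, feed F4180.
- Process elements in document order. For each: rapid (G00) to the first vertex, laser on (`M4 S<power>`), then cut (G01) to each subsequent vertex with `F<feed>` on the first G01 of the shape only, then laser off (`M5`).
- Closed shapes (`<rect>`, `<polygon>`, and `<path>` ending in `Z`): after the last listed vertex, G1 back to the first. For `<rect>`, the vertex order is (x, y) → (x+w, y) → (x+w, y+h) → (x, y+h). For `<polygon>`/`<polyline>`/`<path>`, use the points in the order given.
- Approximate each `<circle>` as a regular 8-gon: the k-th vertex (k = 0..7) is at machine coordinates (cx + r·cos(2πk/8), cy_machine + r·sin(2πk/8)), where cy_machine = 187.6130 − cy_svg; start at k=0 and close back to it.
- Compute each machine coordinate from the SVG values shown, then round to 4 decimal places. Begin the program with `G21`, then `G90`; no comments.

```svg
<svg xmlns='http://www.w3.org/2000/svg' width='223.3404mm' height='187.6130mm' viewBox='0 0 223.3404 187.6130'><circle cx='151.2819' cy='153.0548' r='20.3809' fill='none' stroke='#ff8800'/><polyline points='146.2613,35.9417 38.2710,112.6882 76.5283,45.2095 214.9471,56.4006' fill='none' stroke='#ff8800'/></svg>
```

G21
G90
G00 X171.6628 Y34.5582
M4 S527
G01 X165.6934 Y48.9697 F2182
G01 X151.2819 Y54.9391
G01 X136.8704 Y48.9697
G01 X130.9010 Y34.5582
G01 X136.8704 Y20.1467
G01 X151.2819 Y14.1773
G01 X165.6934 Y20.1467
G01 X171.6628 Y34.5582
M5
G00 X146.2613 Y151.6713
M4 S527
G01 X38.2710 Y74.9248 F2182
G01 X76.5283 Y142.4035
G01 X214.9471 Y131.2124
M5

Since the viewBox matches the mm dimensions, user units are millimetres directly. The only transform is the Y-flip y_m = 187.6130 − y_svg.

Shape 1 is a circle drawn with `<circle>`. Its stroke #ff8800 means score at S527, F2182. After flipping Y the toolpath is (171.6628,34.5582) → (165.6934,48.9697) → (151.2819,54.9391) → (136.8704,48.9697) → (130.9010,34.5582) → (136.8704,20.1467) → (151.2819,14.1773) → (165.6934,20.1467) → (171.6628,34.5582), returning to the start.

Shape 2 is a open polyline drawn with `<polyline>`. Its stroke #ff8800 means score at S527, F2182. After flipping Y the toolpath is (146.2613,151.6713) → (38.2710,74.9248) → (76.5283,142.4035) → (214.9471,131.2124).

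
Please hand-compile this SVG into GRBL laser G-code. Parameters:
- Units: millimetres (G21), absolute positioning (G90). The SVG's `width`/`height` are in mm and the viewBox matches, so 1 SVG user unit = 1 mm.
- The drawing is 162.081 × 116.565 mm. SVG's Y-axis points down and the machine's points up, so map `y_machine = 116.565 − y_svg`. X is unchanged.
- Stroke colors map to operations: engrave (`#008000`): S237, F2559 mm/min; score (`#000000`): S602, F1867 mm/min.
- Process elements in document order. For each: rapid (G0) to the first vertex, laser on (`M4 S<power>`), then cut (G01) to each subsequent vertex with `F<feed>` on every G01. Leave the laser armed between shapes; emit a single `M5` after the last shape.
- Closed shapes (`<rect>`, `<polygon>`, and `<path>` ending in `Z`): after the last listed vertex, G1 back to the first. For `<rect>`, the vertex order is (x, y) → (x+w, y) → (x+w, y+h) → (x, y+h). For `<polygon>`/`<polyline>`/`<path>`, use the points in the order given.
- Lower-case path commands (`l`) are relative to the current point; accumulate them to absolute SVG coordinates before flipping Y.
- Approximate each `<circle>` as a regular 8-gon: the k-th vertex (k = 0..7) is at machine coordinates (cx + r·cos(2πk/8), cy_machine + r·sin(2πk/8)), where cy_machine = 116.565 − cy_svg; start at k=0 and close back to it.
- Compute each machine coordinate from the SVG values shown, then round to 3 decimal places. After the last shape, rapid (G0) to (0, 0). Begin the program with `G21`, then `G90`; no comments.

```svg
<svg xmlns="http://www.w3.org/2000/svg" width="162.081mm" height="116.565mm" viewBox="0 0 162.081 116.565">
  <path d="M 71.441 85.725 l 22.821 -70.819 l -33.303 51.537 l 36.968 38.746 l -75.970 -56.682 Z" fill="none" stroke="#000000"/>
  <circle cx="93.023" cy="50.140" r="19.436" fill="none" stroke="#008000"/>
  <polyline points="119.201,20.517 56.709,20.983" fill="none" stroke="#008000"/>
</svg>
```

1 u = 1 mm; y_m = 116.565 − y.

[1] `<path>` closed polygon, #000000→score S602 F1867: (71.441,30.840) → (94.262,101.659) → (60.959,50.122) → (97.927,11.376) → (21.957,68.058) → (71.441,30.840) (closed)

[2] `<circle>` circle, #008000→engrave S237 F2559: (112.459,66.425) → (106.766,80.168) → (93.023,85.861) → (79.280,80.168) → (73.587,66.425) → (79.280,52.682) → (93.023,46.989) → (106.766,52.682) → (112.459,66.425) (closed)

[3] `<polyline>` line segment, #008000→engrave S237 F2559: (119.201,96.048) → (56.709,95.582)

G21
G90
G0 X71.441 Y30.840
M4 S602
G01 X94.262 Y101.659 F1867
G01 X60.959 Y50.122 F1867
G01 X97.927 Y11.376 F1867
G01 X21.957 Y68.058 F1867
G01 X71.441 Y30.840 F1867
G0 X112.459 Y66.425
M4 S237
G01 X106.766 Y80.168 F2559
G01 X93.023 Y85.861 F2559
G01 X79.280 Y80.168 F2559
G01 X73.587 Y66.425 F2559
G01 X79.280 Y52.682 F2559
G01 X93.023 Y46.989 F2559
G01 X106.766 Y52.682 F2559
G01 X112.459 Y66.425 F2559
G0 X119.201 Y96.048
M4 S237
G01 X56.709 Y95.582 F2559
M5
G0 X0.000 Y0.000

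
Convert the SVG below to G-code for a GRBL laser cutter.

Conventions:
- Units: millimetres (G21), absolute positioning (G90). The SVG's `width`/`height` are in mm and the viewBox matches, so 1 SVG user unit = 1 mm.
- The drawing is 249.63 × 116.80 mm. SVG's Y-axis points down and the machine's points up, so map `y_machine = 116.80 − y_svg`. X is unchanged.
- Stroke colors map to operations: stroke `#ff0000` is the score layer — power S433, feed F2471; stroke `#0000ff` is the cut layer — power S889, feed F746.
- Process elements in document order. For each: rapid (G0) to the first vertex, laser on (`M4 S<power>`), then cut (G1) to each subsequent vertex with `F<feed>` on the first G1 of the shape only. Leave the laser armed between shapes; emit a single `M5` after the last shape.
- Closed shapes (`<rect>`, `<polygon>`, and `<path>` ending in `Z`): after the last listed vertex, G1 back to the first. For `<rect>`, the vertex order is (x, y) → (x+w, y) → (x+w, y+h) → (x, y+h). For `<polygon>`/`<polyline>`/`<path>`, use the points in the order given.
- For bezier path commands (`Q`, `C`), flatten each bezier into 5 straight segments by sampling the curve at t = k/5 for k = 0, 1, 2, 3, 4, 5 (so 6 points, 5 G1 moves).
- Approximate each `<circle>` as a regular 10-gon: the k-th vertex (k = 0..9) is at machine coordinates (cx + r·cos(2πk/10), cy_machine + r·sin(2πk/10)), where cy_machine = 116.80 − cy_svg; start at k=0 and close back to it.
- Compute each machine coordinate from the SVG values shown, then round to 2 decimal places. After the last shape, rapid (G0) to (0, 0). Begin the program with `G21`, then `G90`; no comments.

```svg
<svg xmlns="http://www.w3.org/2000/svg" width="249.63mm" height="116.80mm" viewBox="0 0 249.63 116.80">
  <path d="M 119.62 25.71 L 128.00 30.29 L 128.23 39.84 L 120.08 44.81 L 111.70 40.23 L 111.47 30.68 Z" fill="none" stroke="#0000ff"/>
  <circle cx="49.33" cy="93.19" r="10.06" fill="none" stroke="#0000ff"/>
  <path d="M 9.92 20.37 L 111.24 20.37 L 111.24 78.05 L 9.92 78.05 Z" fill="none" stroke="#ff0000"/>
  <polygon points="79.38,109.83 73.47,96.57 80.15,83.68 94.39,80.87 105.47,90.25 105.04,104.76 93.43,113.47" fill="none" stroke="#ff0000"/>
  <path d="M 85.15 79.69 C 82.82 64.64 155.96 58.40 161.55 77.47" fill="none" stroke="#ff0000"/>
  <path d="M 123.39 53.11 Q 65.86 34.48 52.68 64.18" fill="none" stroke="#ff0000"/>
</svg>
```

viewBox `0 0 249.63 116.80` with mm width/height → 1 unit = 1 mm. Flip: y_m = 116.80 − y_svg.

**Shape 1** — `<path>` regular polygon, stroke `#0000ff` → cut (S889, F746). Machine vertices: (119.62,91.09) → (128.00,86.51) → (128.23,76.96) → (120.08,71.99) → (111.70,76.57) → (111.47,86.12) → (119.62,91.09). Closed: final G1 returns to the first vertex.

**Shape 2** — `<circle>` circle, stroke `#0000ff` → cut (S889, F746). Machine vertices: (59.39,23.61) → (57.47,29.52) → (52.44,33.18) → (46.22,33.18) → (41.19,29.52) → (39.27,23.61) → (41.19,17.70) → (46.22,14.04) → (52.44,14.04) → (57.47,17.70) → (59.39,23.61). Closed: final G1 returns to the first vertex.

**Shape 3** — `<path>` rectangle, stroke `#ff0000` → score (S433, F2471). Machine vertices: (9.92,96.43) → (111.24,96.43) → (111.24,38.75) → (9.92,38.75) → (9.92,96.43). Closed: final G1 returns to the first vertex.

**Shape 4** — `<polygon>` regular polygon, stroke `#ff0000` → score (S433, F2471). Machine vertices: (79.38,6.97) → (73.47,20.23) → (80.15,33.12) → (94.39,35.93) → (105.47,26.55) → (105.04,12.04) → (93.43,3.33) → (79.38,6.97). Closed: final G1 returns to the first vertex.

**Shape 5** — `<path>` cubic bezier, stroke `#ff0000` → score (S433, F2471). Control points (SVG): P0=(85.15,79.69), P1=(82.82,64.64), P2=(155.96,58.40), P3=(161.55,77.47); sampled at t=k/5. Machine vertices: (85.15,37.11) → (91.66,44.95) → (109.43,49.89) → (131.57,51.12) → (151.23,47.87) → (161.55,39.33). Open path.

**Shape 6** — `<path>` quadratic bezier, stroke `#ff0000` → score (S433, F2471). Control points (SVG): P0=(123.39,53.11), P1=(65.86,34.48), P2=(52.68,64.18); sampled at t=k/5. Machine vertices: (123.39,63.69) → (102.15,69.21) → (84.46,70.86) → (70.32,68.65) → (59.73,62.57) → (52.68,52.62). Open path.

G21
G90
G0 X119.62 Y91.09
M4 S889
G1 X128.00 Y86.51 F746
G1 X128.23 Y76.96
G1 X120.08 Y71.99
G1 X111.70 Y76.57
G1 X111.47 Y86.12
G1 X119.62 Y91.09
G0 X59.39 Y23.61
M4 S889
G1 X57.47 Y29.52 F746
G1 X52.44 Y33.18
G1 X46.22 Y33.18
G1 X41.19 Y29.52
G1 X39.27 Y23.61
G1 X41.19 Y17.70
G1 X46.22 Y14.04
G1 X52.44 Y14.04
G1 X57.47 Y17.70
G1 X59.39 Y23.61
G0 X9.92 Y96.43
M4 S433
G1 X111.24 Y96.43 F2471
G1 X111.24 Y38.75
G1 X9.92 Y38.75
G1 X9.92 Y96.43
G0 X79.38 Y6.97
M4 S433
G1 X73.47 Y20.23 F2471
G1 X80.15 Y33.12
G1 X94.39 Y35.93
G1 X105.47 Y26.55
G1 X105.04 Y12.04
G1 X93.43 Y3.33
G1 X79.38 Y6.97
G0 X85.15 Y37.11
M4 S433
G1 X91.66 Y44.95 F2471
G1 X109.43 Y49.89
G1 X131.57 Y51.12
G1 X151.23 Y47.87
G1 X161.55 Y39.33
G0 X123.39 Y63.69
M4 S433
G1 X102.15 Y69.21 F2471
G1 X84.46 Y70.86
G1 X70.32 Y68.65
G1 X59.73 Y62.57
G1 X52.68 Y52.62
M5
G0 X0.00 Y0.00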